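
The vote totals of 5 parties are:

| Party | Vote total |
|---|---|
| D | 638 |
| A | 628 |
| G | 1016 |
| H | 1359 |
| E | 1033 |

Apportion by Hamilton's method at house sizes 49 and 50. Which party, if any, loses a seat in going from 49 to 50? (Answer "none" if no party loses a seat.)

At 49 seats: D 7, A 6, G 11, H 14, E 11.
At 50 seats: D 7, A 7, G 11, H 14, E 11.
No party's allocation decreased.

none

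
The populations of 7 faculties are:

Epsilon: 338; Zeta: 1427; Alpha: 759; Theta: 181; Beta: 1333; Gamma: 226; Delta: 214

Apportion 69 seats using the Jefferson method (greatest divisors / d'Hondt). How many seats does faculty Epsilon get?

5

Standard divisor 4478/69 ≈ 64.899; standard quotas: Epsilon 5.208, Zeta 21.988, Alpha 11.695, Theta 2.789, Beta 20.540, Gamma 3.482, Delta 3.297.
Rounding down gives 5, 21, 11, 2, 20, 3, 3 = 65 seats, so the divisor must be adjusted.
With modified divisor 61: modified quotas Epsilon 5.541, Zeta 23.393, Alpha 12.443, Theta 2.967, Beta 21.852, Gamma 3.705, Delta 3.508.
Rounding down: Epsilon 5, Zeta 23, Alpha 12, Theta 2, Beta 21, Gamma 3, Delta 3 (total 69).
Epsilon receives 5.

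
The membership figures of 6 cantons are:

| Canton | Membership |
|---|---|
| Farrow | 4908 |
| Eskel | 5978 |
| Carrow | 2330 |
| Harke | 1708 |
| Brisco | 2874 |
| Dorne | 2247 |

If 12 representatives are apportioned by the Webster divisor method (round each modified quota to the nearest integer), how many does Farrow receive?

Standard divisor 20045/12 ≈ 1670.417; standard quotas: Farrow 2.938, Eskel 3.579, Carrow 1.395, Harke 1.022, Brisco 1.721, Dorne 1.345.
Rounding to the nearest integer gives Farrow 3, Eskel 4, Carrow 1, Harke 1, Brisco 2, Dorne 1 — total 12, matching the house size, so no adjustment is needed.
Farrow receives 3.

3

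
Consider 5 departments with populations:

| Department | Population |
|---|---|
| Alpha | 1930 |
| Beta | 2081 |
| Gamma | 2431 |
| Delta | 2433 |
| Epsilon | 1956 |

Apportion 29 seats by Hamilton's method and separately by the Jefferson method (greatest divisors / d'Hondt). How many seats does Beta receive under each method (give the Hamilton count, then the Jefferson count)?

Hamilton: Alpha 5, Beta 6, Gamma 6, Delta 7, Epsilon 5.
Jefferson: Alpha 5, Beta 5, Gamma 7, Delta 7, Epsilon 5.
Beta gets 6 under Hamilton and 5 under Jefferson.

6 and 5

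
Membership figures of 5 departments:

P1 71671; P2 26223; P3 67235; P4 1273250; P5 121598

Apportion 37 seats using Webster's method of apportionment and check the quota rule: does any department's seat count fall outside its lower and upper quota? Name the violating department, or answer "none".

P4

Standard quotas: P1 1.700, P2 0.622, P3 1.595, P4 30.199, P5 2.884.
Webster allocation: P1 2, P2 1, P3 2, P4 29, P5 3.
P4 has quota 30.199 (lower 30, upper 31) but receives 29 — outside the quota interval.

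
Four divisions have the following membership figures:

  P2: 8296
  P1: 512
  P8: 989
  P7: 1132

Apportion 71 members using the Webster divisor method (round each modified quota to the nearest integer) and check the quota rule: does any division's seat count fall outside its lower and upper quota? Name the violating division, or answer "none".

Standard quotas: P2 53.895, P1 3.326, P8 6.425, P7 7.354.
Webster allocation: P2 55, P1 3, P8 6, P7 7.
P2 has quota 53.895 (lower 53, upper 54) but receives 55 — outside the quota interval.

P2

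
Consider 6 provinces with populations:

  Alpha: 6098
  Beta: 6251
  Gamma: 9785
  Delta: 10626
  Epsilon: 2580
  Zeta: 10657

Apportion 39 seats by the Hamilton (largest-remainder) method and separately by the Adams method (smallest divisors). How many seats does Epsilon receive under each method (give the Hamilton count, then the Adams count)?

Hamilton: Alpha 5, Beta 6, Gamma 8, Delta 9, Epsilon 2, Zeta 9.
Adams: Alpha 5, Beta 5, Gamma 8, Delta 9, Epsilon 3, Zeta 9.
Epsilon gets 2 under Hamilton and 3 under Adams.

2 and 3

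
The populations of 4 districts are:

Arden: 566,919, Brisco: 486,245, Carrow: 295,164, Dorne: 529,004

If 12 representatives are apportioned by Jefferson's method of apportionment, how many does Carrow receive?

Standard divisor 1877332/12 ≈ 156444.333; standard quotas: Arden 3.624, Brisco 3.108, Carrow 1.887, Dorne 3.381.
Rounding down gives 3, 3, 1, 3 = 10 seats, so the divisor must be adjusted.
With modified divisor 137000: modified quotas Arden 4.138, Brisco 3.549, Carrow 2.154, Dorne 3.861.
Rounding down: Arden 4, Brisco 3, Carrow 2, Dorne 3 (total 12).
Carrow receives 2.

2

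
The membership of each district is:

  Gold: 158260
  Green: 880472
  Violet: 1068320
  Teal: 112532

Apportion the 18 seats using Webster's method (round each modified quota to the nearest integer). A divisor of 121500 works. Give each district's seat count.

Gold 1, Green 7, Violet 9, Teal 1

With modified divisor 121500: modified quotas Gold 1.303, Green 7.247, Violet 8.793, Teal 0.926.
Rounding to the nearest integer: Gold 1, Green 7, Violet 9, Teal 1 (total 18).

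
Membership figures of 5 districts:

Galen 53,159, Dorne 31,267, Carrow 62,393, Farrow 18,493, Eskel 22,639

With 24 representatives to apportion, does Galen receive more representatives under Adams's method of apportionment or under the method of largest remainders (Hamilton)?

Hamilton

Adams: Galen 6, Dorne 4, Carrow 8, Farrow 3, Eskel 3.
Hamilton: Galen 7, Dorne 4, Carrow 8, Farrow 2, Eskel 3.
Galen gets 6 under Adams and 7 under Hamilton.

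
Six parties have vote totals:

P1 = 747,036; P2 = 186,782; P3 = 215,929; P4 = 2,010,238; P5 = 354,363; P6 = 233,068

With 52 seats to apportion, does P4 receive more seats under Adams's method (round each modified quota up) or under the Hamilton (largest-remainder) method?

Adams: P1 10, P2 3, P3 3, P4 27, P5 5, P6 4.
Hamilton: P1 10, P2 3, P3 3, P4 28, P5 5, P6 3.
P4 gets 27 under Adams and 28 under Hamilton.

Hamilton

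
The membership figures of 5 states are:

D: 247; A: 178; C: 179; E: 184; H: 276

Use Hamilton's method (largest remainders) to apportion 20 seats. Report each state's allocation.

D 5, A 3, C 3, E 4, H 5

Total 1064; standard divisor 1064/20 ≈ 53.2.
Standard quotas: D 4.643, A 3.346, C 3.365, E 3.459, H 5.188.
Lower quotas: D 4, A 3, C 3, E 3, H 5 (sum 18, leaving 2 seats).
Remainders in descending order: D 0.643, E 0.459, C 0.365, A 0.346, H 0.188.
The surplus seats go to D, E.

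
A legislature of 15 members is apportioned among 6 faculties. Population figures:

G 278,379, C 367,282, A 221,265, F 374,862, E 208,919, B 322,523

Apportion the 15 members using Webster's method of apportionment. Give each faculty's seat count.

G 2, C 3, A 2, F 3, E 2, B 3

Standard divisor 1773230/15 ≈ 118215.333; standard quotas: G 2.355, C 3.107, A 1.872, F 3.171, E 1.767, B 2.728.
Rounding to the nearest integer gives G 2, C 3, A 2, F 3, E 2, B 3 — total 15, matching the house size, so no adjustment is needed.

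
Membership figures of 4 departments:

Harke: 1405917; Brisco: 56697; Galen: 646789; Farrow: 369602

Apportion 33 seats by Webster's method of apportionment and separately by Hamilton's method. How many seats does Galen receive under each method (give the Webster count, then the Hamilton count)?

9 and 8

Webster: Harke 18, Brisco 1, Galen 9, Farrow 5.
Hamilton: Harke 19, Brisco 1, Galen 8, Farrow 5.
Galen gets 9 under Webster and 8 under Hamilton.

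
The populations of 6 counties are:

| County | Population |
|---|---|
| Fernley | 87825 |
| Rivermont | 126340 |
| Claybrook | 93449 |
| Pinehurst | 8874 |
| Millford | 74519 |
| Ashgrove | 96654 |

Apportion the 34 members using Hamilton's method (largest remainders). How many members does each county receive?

The standard divisor is 487661/34 ≈ 14342.971.
Standard quotas: Fernley 6.1232, Rivermont 8.8085, Claybrook 6.5153, Pinehurst 0.6187, Millford 5.1955, Ashgrove 6.7388.
Lower quotas: Fernley 6, Rivermont 8, Claybrook 6, Pinehurst 0, Millford 5, Ashgrove 6 (sum 31, leaving 3 seats).
Remainders in descending order: Rivermont 0.8085, Ashgrove 0.7388, Pinehurst 0.6187, Claybrook 0.5153, Millford 0.1955, Fernley 0.1232.
Largest remainders: Rivermont, Ashgrove, Pinehurst receive the extra seats.

Fernley: 6, Rivermont: 9, Claybrook: 6, Pinehurst: 1, Millford: 5, Ashgrove: 7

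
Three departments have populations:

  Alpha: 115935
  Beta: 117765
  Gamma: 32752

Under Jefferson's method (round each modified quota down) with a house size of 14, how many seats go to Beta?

Standard divisor 266452/14 ≈ 19032.286; standard quotas: Alpha 6.091, Beta 6.188, Gamma 1.721.
Rounding down gives 6, 6, 1 = 13 seats, so the divisor must be adjusted.
With modified divisor 16700: modified quotas Alpha 6.942, Beta 7.052, Gamma 1.961.
Rounding down: Alpha 6, Beta 7, Gamma 1 (total 14).
Beta receives 7.

7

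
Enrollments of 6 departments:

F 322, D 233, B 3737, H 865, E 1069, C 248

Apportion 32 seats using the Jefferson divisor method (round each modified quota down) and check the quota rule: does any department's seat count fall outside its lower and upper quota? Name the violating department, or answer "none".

B

Standard quotas: F 1.592, D 1.152, B 18.471, H 4.276, E 5.284, C 1.226.
Jefferson allocation: F 1, D 1, B 20, H 4, E 5, C 1.
B has quota 18.471 (lower 18, upper 19) but receives 20 — outside the quota interval.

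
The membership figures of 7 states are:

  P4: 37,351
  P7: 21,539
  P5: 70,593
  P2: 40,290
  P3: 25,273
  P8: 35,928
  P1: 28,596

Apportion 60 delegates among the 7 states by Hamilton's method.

P4=9; P7=5; P5=16; P2=9; P3=6; P8=8; P1=7

Standard divisor: 259570 ÷ 60 ≈ 4326.167.
Standard quotas: P4 8.6337, P7 4.9788, P5 16.3177, P2 9.3131, P3 5.8419, P8 8.3048, P1 6.6100.
Lower quotas: P4 8, P7 4, P5 16, P2 9, P3 5, P8 8, P1 6 (sum 56, leaving 4 seats).
Remainders in descending order: P7 0.9788, P3 0.8419, P4 0.6337, P1 0.6100, P5 0.3177, P2 0.3131, P8 0.3048.
Largest remainders: P7, P3, P4, P1 receive the extra seats.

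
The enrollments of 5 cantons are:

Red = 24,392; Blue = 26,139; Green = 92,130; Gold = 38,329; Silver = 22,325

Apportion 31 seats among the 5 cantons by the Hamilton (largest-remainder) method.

Red 4, Blue 4, Green 14, Gold 6, Silver 3

Total 203315; standard divisor 203315/31 ≈ 6558.548.
Standard quotas: Red 3.7191, Blue 3.9855, Green 14.0473, Gold 5.8441, Silver 3.4040.
Lower quotas: Red 3, Blue 3, Green 14, Gold 5, Silver 3 (sum 28, leaving 3 seats).
Remainders in descending order: Blue 0.9855, Gold 0.8441, Red 0.7191, Silver 0.4040, Green 0.0473.
The surplus seats go to Blue, Gold, Red.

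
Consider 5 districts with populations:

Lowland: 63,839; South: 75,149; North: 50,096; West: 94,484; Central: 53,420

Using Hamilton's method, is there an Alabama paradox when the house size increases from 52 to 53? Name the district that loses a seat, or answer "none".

none

At 52 seats: Lowland 10, South 12, North 8, West 14, Central 8.
At 53 seats: Lowland 10, South 12, North 8, West 15, Central 8.
No district's allocation decreased.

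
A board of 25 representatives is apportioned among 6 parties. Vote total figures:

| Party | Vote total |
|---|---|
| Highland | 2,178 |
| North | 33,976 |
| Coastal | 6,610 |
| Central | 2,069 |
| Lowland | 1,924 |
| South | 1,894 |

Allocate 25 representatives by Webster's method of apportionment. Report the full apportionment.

Standard divisor 48651/25 ≈ 1946.04; standard quotas: Highland 1.119, North 17.459, Coastal 3.397, Central 1.063, Lowland 0.989, South 0.973.
Rounding to the nearest integer gives 1, 17, 3, 1, 1, 1 = 24 seats, so the divisor must be adjusted.
With modified divisor 1900: modified quotas Highland 1.146, North 17.882, Coastal 3.479, Central 1.089, Lowland 1.013, South 0.997.
Rounding to the nearest integer: Highland 1, North 18, Coastal 3, Central 1, Lowland 1, South 1 (total 25).

Highland 1, North 18, Coastal 3, Central 1, Lowland 1, South 1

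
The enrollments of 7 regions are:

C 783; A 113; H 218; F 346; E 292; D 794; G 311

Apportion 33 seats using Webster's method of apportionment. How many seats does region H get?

3

Standard divisor 2857/33 ≈ 86.576; standard quotas: C 9.044, A 1.305, H 2.518, F 3.996, E 3.373, D 9.171, G 3.592.
Rounding to the nearest integer gives C 9, A 1, H 3, F 4, E 3, D 9, G 4 — total 33, matching the house size, so no adjustment is needed.
H receives 3.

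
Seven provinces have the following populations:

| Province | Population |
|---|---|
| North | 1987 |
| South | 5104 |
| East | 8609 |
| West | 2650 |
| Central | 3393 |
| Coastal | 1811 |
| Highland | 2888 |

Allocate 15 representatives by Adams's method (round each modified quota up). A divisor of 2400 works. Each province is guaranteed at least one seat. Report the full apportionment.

North 1, South 3, East 4, West 2, Central 2, Coastal 1, Highland 2

With modified divisor 2400: modified quotas North 0.828, South 2.127, East 3.587, West 1.104, Central 1.414, Coastal 0.755, Highland 1.203.
Rounding up: North 1, South 3, East 4, West 2, Central 2, Coastal 1, Highland 2 (total 15).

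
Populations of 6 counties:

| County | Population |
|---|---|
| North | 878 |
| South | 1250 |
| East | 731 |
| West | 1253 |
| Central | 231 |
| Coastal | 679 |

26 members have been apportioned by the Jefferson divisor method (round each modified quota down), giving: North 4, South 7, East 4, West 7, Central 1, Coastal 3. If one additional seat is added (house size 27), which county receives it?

North

Priority for the next seat is population ÷ (current seats + 1).
Priorities: North 175.600, South 156.250, East 146.200, West 156.625, Central 115.500, Coastal 169.750.
Highest priority: North.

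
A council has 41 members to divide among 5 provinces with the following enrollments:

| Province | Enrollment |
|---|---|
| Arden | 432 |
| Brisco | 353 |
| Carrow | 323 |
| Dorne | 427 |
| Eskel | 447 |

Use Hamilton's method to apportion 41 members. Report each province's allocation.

Total 1982; standard divisor 1982/41 ≈ 48.341.
Standard quotas: Arden 8.936, Brisco 7.302, Carrow 6.682, Dorne 8.833, Eskel 9.247.
Lower quotas: Arden 8, Brisco 7, Carrow 6, Dorne 8, Eskel 9 (sum 38, leaving 3 seats).
Remainders in descending order: Arden 0.936, Dorne 0.833, Carrow 0.682, Brisco 0.302, Eskel 0.247.
Largest remainders: Arden, Dorne, Carrow receive the extra seats.

Arden 9; Brisco 7; Carrow 7; Dorne 9; Eskel 9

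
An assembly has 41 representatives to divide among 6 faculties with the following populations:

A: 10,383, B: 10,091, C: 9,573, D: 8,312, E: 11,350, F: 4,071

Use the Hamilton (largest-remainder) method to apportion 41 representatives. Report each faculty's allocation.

Standard divisor: 53780 ÷ 41 ≈ 1311.707.
Standard quotas: A 7.9156, B 7.6930, C 7.2981, D 6.3368, E 8.6528, F 3.1036.
Lower quotas: A 7, B 7, C 7, D 6, E 8, F 3 (sum 38, leaving 3 seats).
Remainders in descending order: A 0.9156, B 0.6930, E 0.6528, D 0.3368, C 0.2981, F 0.1036.
Largest remainders: A, B, E receive the extra seats.

A 8, B 8, C 7, D 6, E 9, F 3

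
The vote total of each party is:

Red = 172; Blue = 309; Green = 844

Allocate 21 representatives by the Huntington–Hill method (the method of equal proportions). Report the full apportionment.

With divisor 65: modified quotas Red 2.646, Blue 4.754, Green 12.985.
Geometric-mean thresholds: Red √(2·3)=2.449, Blue √(4·5)=4.472, Green √(12·13)=12.490.
Each quota rounded against its threshold gives Red 3, Blue 5, Green 13 (total 21).

Red: 3, Blue: 5, Green: 13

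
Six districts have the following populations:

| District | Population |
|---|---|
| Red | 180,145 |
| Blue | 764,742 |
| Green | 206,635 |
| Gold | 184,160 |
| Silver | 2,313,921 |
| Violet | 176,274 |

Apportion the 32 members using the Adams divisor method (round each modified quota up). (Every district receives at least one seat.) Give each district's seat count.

Red: 2; Blue: 6; Green: 2; Gold: 2; Silver: 18; Violet: 2

Standard divisor 3825877/32 ≈ 119558.656; standard quotas: Red 1.507, Blue 6.396, Green 1.728, Gold 1.540, Silver 19.354, Violet 1.474.
Rounding up gives 2, 7, 2, 2, 20, 2 = 35 seats, so the divisor must be adjusted.
With modified divisor 132300: modified quotas Red 1.362, Blue 5.780, Green 1.562, Gold 1.392, Silver 17.490, Violet 1.332.
Rounding up: Red 2, Blue 6, Green 2, Gold 2, Silver 18, Violet 2 (total 32).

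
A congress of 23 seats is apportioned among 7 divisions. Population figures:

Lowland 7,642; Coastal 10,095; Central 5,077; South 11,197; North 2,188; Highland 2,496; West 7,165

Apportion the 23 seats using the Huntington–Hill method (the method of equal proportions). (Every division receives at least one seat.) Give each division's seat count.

With divisor 2056: modified quotas Lowland 3.717, Coastal 4.910, Central 2.469, South 5.446, North 1.064, Highland 1.214, West 3.485.
Geometric-mean thresholds: Lowland √(3·4)=3.464, Coastal √(4·5)=4.472, Central √(2·3)=2.449, South √(5·6)=5.477, North √(1·2)=1.414, Highland √(1·2)=1.414, West √(3·4)=3.464.
Each quota rounded against its threshold gives Lowland 4, Coastal 5, Central 3, South 5, North 1, Highland 1, West 4 (total 23).

Lowland 4; Coastal 5; Central 3; South 5; North 1; Highland 1; West 4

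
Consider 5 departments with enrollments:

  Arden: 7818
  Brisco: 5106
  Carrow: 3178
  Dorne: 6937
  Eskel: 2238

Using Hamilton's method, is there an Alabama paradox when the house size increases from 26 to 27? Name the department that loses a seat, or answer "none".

Eskel

At 26 seats: Arden 8, Brisco 5, Carrow 3, Dorne 7, Eskel 3.
At 27 seats: Arden 8, Brisco 6, Carrow 3, Dorne 8, Eskel 2.
Eskel drops from 3 to 2.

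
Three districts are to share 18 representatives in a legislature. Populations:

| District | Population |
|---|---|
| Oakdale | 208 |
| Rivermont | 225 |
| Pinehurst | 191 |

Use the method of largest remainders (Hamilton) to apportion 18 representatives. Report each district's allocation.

Oakdale=6, Rivermont=6, Pinehurst=6

Total 624; standard divisor 624/18 ≈ 34.667.
Standard quotas: Oakdale 6.000, Rivermont 6.490, Pinehurst 5.510.
Lower quotas: Oakdale 6, Rivermont 6, Pinehurst 5 (sum 17, leaving 1 seat).
Remainders in descending order: Pinehurst 0.510, Rivermont 0.490, Oakdale 0.000.
Largest remainder: Pinehurst receives the extra seat.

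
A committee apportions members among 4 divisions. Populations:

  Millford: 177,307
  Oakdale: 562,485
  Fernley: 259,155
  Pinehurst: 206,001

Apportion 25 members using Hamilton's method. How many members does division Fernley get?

Standard divisor: 1204948 ÷ 25 ≈ 48197.92.
Standard quotas: Millford 3.6787, Oakdale 11.6703, Fernley 5.3769, Pinehurst 4.2741.
Lower quotas: Millford 3, Oakdale 11, Fernley 5, Pinehurst 4 (sum 23, leaving 2 seats).
Remainders in descending order: Millford 0.6787, Oakdale 0.6703, Fernley 0.3769, Pinehurst 0.2741.
Largest remainders: Millford, Oakdale receive the extra seats.
Fernley receives 5.

5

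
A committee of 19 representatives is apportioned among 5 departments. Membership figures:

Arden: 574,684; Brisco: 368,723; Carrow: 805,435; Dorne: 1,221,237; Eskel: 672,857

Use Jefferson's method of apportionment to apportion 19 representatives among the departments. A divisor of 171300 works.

Arden=3; Brisco=2; Carrow=4; Dorne=7; Eskel=3

With modified divisor 171300: modified quotas Arden 3.355, Brisco 2.152, Carrow 4.702, Dorne 7.129, Eskel 3.928.
Rounding down: Arden 3, Brisco 2, Carrow 4, Dorne 7, Eskel 3 (total 19).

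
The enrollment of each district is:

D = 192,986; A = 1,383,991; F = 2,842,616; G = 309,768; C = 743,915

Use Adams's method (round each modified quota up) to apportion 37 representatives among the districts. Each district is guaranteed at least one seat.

D: 2, A: 9, F: 19, G: 2, C: 5

Standard divisor 5473276/37 ≈ 147926.378; standard quotas: D 1.305, A 9.356, F 19.216, G 2.094, C 5.029.
Rounding up gives 2, 10, 20, 3, 6 = 41 seats, so the divisor must be adjusted.
With modified divisor 157011: modified quotas D 1.229, A 8.815, F 18.105, G 1.973, C 4.738.
Rounding up: D 2, A 9, F 19, G 2, C 5 (total 37).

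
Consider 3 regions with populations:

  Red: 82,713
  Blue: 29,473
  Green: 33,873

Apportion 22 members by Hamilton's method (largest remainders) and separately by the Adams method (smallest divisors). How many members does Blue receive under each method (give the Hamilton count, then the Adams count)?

4 and 5

Hamilton: Red 13, Blue 4, Green 5.
Adams: Red 12, Blue 5, Green 5.
Blue gets 4 under Hamilton and 5 under Adams.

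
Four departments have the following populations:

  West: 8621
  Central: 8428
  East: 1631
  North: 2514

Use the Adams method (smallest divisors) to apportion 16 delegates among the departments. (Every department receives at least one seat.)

Standard divisor 21194/16 ≈ 1324.625; standard quotas: West 6.508, Central 6.363, East 1.231, North 1.898.
Rounding up gives 7, 7, 2, 2 = 18 seats, so the divisor must be adjusted.
With modified divisor 1500: modified quotas West 5.747, Central 5.619, East 1.087, North 1.676.
Rounding up: West 6, Central 6, East 2, North 2 (total 16).

West: 6, Central: 6, East: 2, North: 2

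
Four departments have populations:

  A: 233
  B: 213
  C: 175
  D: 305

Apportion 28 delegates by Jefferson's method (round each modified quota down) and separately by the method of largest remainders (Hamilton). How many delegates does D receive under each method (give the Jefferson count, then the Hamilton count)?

Jefferson: A 7, B 6, C 5, D 10.
Hamilton: A 7, B 7, C 5, D 9.
D gets 10 under Jefferson and 9 under Hamilton.

10 and 9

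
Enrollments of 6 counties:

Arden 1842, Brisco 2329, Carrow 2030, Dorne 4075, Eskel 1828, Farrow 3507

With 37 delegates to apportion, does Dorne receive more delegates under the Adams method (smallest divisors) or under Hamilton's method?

Hamilton

Adams: Arden 5, Brisco 6, Carrow 5, Dorne 9, Eskel 4, Farrow 8.
Hamilton: Arden 4, Brisco 6, Carrow 5, Dorne 10, Eskel 4, Farrow 8.
Dorne gets 9 under Adams and 10 under Hamilton.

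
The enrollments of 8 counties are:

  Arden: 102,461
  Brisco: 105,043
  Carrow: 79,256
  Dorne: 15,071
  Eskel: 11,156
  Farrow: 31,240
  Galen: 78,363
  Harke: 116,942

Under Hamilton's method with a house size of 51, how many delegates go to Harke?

11

Standard divisor: 539532 ÷ 51 ≈ 10579.059.
Standard quotas: Arden 9.6853, Brisco 9.9293, Carrow 7.4918, Dorne 1.4246, Eskel 1.0545, Farrow 2.9530, Galen 7.4074, Harke 11.0541.
Lower quotas: Arden 9, Brisco 9, Carrow 7, Dorne 1, Eskel 1, Farrow 2, Galen 7, Harke 11 (sum 47, leaving 4 seats).
Remainders in descending order: Farrow 0.9530, Brisco 0.9293, Arden 0.6853, Carrow 0.4918, Dorne 0.4246, Galen 0.4074, Eskel 0.0545, Harke 0.0541.
Largest remainders: Farrow, Brisco, Arden, Carrow receive the extra seats.
Harke receives 11.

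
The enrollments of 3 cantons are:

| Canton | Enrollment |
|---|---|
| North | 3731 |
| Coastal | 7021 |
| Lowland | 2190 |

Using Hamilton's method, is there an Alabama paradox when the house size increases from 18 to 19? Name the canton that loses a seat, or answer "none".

At 18 seats: North 5, Coastal 10, Lowland 3.
At 19 seats: North 6, Coastal 10, Lowland 3.
No canton's allocation decreased.

none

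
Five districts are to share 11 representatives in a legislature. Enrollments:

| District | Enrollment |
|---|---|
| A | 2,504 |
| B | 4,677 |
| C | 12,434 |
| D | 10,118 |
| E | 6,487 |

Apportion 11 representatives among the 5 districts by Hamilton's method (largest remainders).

Total 36220; standard divisor 36220/11 ≈ 3292.727.
Standard quotas: A 0.7605, B 1.4204, C 3.7762, D 3.0728, E 1.9701.
Lower quotas: A 0, B 1, C 3, D 3, E 1 (sum 8, leaving 3 seats).
Remainders in descending order: E 0.9701, C 0.7762, A 0.7605, B 0.4204, D 0.0728.
Largest remainders: E, C, A receive the extra seats.

A=1, B=1, C=4, D=3, E=2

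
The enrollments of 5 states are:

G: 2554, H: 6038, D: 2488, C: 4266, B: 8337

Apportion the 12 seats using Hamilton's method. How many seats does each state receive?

The standard divisor is 23683/12 ≈ 1973.583.
Standard quotas: G 1.2941, H 3.0594, D 1.2607, C 2.1616, B 4.2243.
Lower quotas: G 1, H 3, D 1, C 2, B 4 (sum 11, leaving 1 seat).
Remainders in descending order: G 0.2941, D 0.2607, B 0.2243, C 0.1616, H 0.0594.
Largest remainder: G receives the extra seat.

G: 2; H: 3; D: 1; C: 2; B: 4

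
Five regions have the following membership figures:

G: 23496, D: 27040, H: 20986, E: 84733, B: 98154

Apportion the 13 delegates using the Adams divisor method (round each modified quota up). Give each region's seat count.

Standard divisor 254409/13 ≈ 19569.923; standard quotas: G 1.201, D 1.382, H 1.072, E 4.330, B 5.016.
Rounding up gives 2, 2, 2, 5, 6 = 17 seats, so the divisor must be adjusted.
With modified divisor 24000: modified quotas G 0.979, D 1.127, H 0.874, E 3.531, B 4.090.
Rounding up: G 1, D 2, H 1, E 4, B 5 (total 13).

G 1; D 2; H 1; E 4; B 5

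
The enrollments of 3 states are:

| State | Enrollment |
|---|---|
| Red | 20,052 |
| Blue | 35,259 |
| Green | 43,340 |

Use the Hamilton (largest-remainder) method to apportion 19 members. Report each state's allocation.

Red: 4, Blue: 7, Green: 8

The standard divisor is 98651/19 ≈ 5192.158.
Standard quotas: Red 3.8620, Blue 6.7908, Green 8.3472.
Lower quotas: Red 3, Blue 6, Green 8 (sum 17, leaving 2 seats).
Remainders in descending order: Red 0.8620, Blue 0.7908, Green 0.3472.
The surplus seats go to Red, Blue.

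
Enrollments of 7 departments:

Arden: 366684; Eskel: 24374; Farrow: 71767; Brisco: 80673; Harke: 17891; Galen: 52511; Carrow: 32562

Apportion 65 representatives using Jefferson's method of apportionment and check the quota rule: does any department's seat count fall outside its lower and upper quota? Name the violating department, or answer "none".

Arden

Standard quotas: Arden 36.869, Eskel 2.451, Farrow 7.216, Brisco 8.111, Harke 1.799, Galen 5.280, Carrow 3.274.
Jefferson allocation: Arden 39, Eskel 2, Farrow 7, Brisco 8, Harke 1, Galen 5, Carrow 3.
Arden has quota 36.869 (lower 36, upper 37) but receives 39 — outside the quota interval.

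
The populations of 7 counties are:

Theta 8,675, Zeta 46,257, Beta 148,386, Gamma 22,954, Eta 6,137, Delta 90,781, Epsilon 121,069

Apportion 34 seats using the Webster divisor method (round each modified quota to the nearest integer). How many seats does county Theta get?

Standard divisor 444259/34 ≈ 13066.441; standard quotas: Theta 0.664, Zeta 3.540, Beta 11.356, Gamma 1.757, Eta 0.470, Delta 6.948, Epsilon 9.266.
Rounding to the nearest integer gives Theta 1, Zeta 4, Beta 11, Gamma 2, Eta 0, Delta 7, Epsilon 9 — total 34, matching the house size, so no adjustment is needed.
Theta receives 1.

1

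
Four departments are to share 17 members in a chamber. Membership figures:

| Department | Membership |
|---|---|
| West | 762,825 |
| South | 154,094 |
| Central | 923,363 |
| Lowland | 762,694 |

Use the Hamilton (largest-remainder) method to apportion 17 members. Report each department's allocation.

West=5, South=1, Central=6, Lowland=5

Total 2602976; standard divisor 2602976/17 ≈ 153116.235.
Standard quotas: West 4.9820, South 1.0064, Central 6.0305, Lowland 4.9811.
Lower quotas: West 4, South 1, Central 6, Lowland 4 (sum 15, leaving 2 seats).
Remainders in descending order: West 0.9820, Lowland 0.9811, Central 0.0305, South 0.0064.
Largest remainders: West, Lowland receive the extra seats.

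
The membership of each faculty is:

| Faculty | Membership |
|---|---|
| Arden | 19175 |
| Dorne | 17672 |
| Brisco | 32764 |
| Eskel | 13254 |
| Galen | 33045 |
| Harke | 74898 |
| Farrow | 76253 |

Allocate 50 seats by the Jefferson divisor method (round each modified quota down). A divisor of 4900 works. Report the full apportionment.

With modified divisor 4900: modified quotas Arden 3.913, Dorne 3.607, Brisco 6.687, Eskel 2.705, Galen 6.744, Harke 15.285, Farrow 15.562.
Rounding down: Arden 3, Dorne 3, Brisco 6, Eskel 2, Galen 6, Harke 15, Farrow 15 (total 50).

Arden 3; Dorne 3; Brisco 6; Eskel 2; Galen 6; Harke 15; Farrow 15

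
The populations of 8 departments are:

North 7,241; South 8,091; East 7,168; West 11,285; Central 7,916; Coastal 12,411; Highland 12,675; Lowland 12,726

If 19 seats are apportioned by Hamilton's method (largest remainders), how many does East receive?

2

Total 79513; standard divisor 79513/19 ≈ 4184.895.
Standard quotas: North 1.7303, South 1.9334, East 1.7128, West 2.6966, Central 1.8916, Coastal 2.9657, Highland 3.0288, Lowland 3.0409.
Lower quotas: North 1, South 1, East 1, West 2, Central 1, Coastal 2, Highland 3, Lowland 3 (sum 14, leaving 5 seats).
Remainders in descending order: Coastal 0.9657, South 0.9334, Central 0.8916, North 0.7303, East 0.7128, West 0.6966, Lowland 0.0409, Highland 0.0288.
Largest remainders: Coastal, South, Central, North, East receive the extra seats.
East receives 2.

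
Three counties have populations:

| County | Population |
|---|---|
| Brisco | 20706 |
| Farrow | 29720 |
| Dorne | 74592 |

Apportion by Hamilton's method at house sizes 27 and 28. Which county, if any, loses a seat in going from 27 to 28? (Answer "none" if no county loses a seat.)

Brisco

At 27 seats: Brisco 5, Farrow 6, Dorne 16.
At 28 seats: Brisco 4, Farrow 7, Dorne 17.
Brisco drops from 5 to 4.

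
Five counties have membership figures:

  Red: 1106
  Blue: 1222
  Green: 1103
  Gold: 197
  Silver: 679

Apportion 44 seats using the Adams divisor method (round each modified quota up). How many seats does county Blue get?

Standard divisor 4307/44 ≈ 97.886; standard quotas: Red 11.299, Blue 12.484, Green 11.268, Gold 2.013, Silver 6.937.
Rounding up gives 12, 13, 12, 3, 7 = 47 seats, so the divisor must be adjusted.
With modified divisor 101: modified quotas Red 10.950, Blue 12.099, Green 10.921, Gold 1.950, Silver 6.723.
Rounding up: Red 11, Blue 13, Green 11, Gold 2, Silver 7 (total 44).
Blue receives 13.

13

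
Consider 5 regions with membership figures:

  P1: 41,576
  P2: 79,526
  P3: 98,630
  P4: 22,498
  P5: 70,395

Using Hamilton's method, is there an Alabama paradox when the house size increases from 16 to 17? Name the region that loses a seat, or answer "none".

At 16 seats: P1 2, P2 4, P3 5, P4 1, P5 4.
At 17 seats: P1 2, P2 4, P3 6, P4 1, P5 4.
No region's allocation decreased.

none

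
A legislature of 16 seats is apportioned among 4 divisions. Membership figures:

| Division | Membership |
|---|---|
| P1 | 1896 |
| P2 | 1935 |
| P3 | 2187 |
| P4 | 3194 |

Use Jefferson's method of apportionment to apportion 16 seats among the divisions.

P1=3, P2=3, P3=4, P4=6

Standard divisor 9212/16 ≈ 575.75; standard quotas: P1 3.293, P2 3.361, P3 3.799, P4 5.548.
Rounding down gives 3, 3, 3, 5 = 14 seats, so the divisor must be adjusted.
With modified divisor 500: modified quotas P1 3.792, P2 3.870, P3 4.374, P4 6.388.
Rounding down: P1 3, P2 3, P3 4, P4 6 (total 16).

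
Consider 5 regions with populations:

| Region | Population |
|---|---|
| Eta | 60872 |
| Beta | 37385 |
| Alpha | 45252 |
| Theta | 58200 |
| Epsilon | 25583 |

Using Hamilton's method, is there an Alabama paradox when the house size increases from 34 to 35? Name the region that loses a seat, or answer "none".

At 34 seats: Eta 9, Beta 5, Alpha 7, Theta 9, Epsilon 4.
At 35 seats: Eta 9, Beta 6, Alpha 7, Theta 9, Epsilon 4.
No region's allocation decreased.

none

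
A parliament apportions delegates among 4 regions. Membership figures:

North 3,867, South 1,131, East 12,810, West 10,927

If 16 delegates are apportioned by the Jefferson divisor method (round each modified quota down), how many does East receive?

8

Standard divisor 28735/16 ≈ 1795.938; standard quotas: North 2.153, South 0.630, East 7.133, West 6.084.
Rounding down gives 2, 0, 7, 6 = 15 seats, so the divisor must be adjusted.
With modified divisor 1580: modified quotas North 2.447, South 0.716, East 8.108, West 6.916.
Rounding down: North 2, South 0, East 8, West 6 (total 16).
East receives 8.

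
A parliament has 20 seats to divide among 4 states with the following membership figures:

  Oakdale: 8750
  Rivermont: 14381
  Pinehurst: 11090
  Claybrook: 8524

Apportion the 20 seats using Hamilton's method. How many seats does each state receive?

Total 42745; standard divisor 42745/20 ≈ 2137.25.
Standard quotas: Oakdale 4.0940, Rivermont 6.7287, Pinehurst 5.1889, Claybrook 3.9883.
Lower quotas: Oakdale 4, Rivermont 6, Pinehurst 5, Claybrook 3 (sum 18, leaving 2 seats).
Remainders in descending order: Claybrook 0.9883, Rivermont 0.7287, Pinehurst 0.1889, Oakdale 0.0940.
The surplus seats go to Claybrook, Rivermont.

Oakdale=4, Rivermont=7, Pinehurst=5, Claybrook=4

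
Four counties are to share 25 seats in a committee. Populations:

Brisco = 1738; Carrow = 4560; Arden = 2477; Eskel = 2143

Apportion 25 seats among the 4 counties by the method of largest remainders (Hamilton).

Brisco 4, Carrow 10, Arden 6, Eskel 5

The standard divisor is 10918/25 ≈ 436.72.
Standard quotas: Brisco 3.980, Carrow 10.441, Arden 5.672, Eskel 4.907.
Lower quotas: Brisco 3, Carrow 10, Arden 5, Eskel 4 (sum 22, leaving 3 seats).
Remainders in descending order: Brisco 0.980, Eskel 0.907, Arden 0.672, Carrow 0.441.
Largest remainders: Brisco, Eskel, Arden receive the extra seats.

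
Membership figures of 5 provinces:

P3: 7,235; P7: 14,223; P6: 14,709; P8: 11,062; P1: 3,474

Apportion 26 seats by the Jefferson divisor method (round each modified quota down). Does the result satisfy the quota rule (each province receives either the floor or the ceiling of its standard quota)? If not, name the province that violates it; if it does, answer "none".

Standard quotas: P3 3.710, P7 7.293, P6 7.543, P8 5.672, P1 1.781.
Jefferson allocation: P3 4, P7 7, P6 8, P8 6, P1 1.
Every allocation lies between the lower and upper quota.

none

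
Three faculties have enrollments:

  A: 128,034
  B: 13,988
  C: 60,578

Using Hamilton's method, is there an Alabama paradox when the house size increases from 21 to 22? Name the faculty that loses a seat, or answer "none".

At 21 seats: A 13, B 2, C 6.
At 22 seats: A 14, B 1, C 7.
B drops from 2 to 1.

B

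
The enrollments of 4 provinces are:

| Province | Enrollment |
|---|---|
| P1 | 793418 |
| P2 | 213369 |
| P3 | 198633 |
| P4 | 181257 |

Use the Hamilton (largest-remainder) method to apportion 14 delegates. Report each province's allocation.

P1 8, P2 2, P3 2, P4 2

The standard divisor is 1386677/14 ≈ 99048.357.
Standard quotas: P1 8.0104, P2 2.1542, P3 2.0054, P4 1.8300.
Lower quotas: P1 8, P2 2, P3 2, P4 1 (sum 13, leaving 1 seat).
Remainders in descending order: P4 0.8300, P2 0.1542, P1 0.0104, P3 0.0054.
Largest remainder: P4 receives the extra seat.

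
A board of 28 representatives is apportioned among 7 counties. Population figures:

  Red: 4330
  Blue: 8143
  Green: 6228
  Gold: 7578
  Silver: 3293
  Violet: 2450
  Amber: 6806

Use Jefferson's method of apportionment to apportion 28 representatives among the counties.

Red=3; Blue=6; Green=5; Gold=6; Silver=2; Violet=1; Amber=5

Standard divisor 38828/28 ≈ 1386.714; standard quotas: Red 3.122, Blue 5.872, Green 4.491, Gold 5.465, Silver 2.375, Violet 1.767, Amber 4.908.
Rounding down gives 3, 5, 4, 5, 2, 1, 4 = 24 seats, so the divisor must be adjusted.
With modified divisor 1240: modified quotas Red 3.492, Blue 6.567, Green 5.023, Gold 6.111, Silver 2.656, Violet 1.976, Amber 5.489.
Rounding down: Red 3, Blue 6, Green 5, Gold 6, Silver 2, Violet 1, Amber 5 (total 28).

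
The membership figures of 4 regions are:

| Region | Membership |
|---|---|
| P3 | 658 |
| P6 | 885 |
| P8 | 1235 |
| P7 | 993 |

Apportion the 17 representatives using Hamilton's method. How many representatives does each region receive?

P3: 3, P6: 4, P8: 6, P7: 4

Standard divisor: 3771 ÷ 17 ≈ 221.824.
Standard quotas: P3 2.966, P6 3.990, P8 5.567, P7 4.477.
Lower quotas: P3 2, P6 3, P8 5, P7 4 (sum 14, leaving 3 seats).
Remainders in descending order: P6 0.990, P3 0.966, P8 0.567, P7 0.477.
Largest remainders: P6, P3, P8 receive the extra seats.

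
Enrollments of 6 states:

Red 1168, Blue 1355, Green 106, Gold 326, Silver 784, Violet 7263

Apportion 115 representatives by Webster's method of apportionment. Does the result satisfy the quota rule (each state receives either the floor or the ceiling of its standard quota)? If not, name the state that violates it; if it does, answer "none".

Standard quotas: Red 12.209, Blue 14.163, Green 1.108, Gold 3.408, Silver 8.195, Violet 75.918.
Webster allocation: Red 12, Blue 14, Green 1, Gold 3, Silver 8, Violet 77.
Violet has quota 75.918 (lower 75, upper 76) but receives 77 — outside the quota interval.

Violet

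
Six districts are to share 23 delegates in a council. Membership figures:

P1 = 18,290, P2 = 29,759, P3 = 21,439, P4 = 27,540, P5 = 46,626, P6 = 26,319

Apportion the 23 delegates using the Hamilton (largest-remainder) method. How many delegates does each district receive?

Standard divisor: 169973 ÷ 23 ≈ 7390.13.
Standard quotas: P1 2.4749, P2 4.0269, P3 2.9010, P4 3.7266, P5 6.3092, P6 3.5614.
Lower quotas: P1 2, P2 4, P3 2, P4 3, P5 6, P6 3 (sum 20, leaving 3 seats).
Remainders in descending order: P3 0.9010, P4 0.7266, P6 0.5614, P1 0.4749, P5 0.3092, P2 0.0269.
The surplus seats go to P3, P4, P6.

P1=2; P2=4; P3=3; P4=4; P5=6; P6=4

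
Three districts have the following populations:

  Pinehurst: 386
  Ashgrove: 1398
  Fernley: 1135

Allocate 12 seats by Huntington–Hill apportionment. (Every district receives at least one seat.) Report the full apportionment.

Pinehurst=2, Ashgrove=6, Fernley=4

With divisor 255: modified quotas Pinehurst 1.514, Ashgrove 5.482, Fernley 4.451.
Geometric-mean thresholds: Pinehurst √(1·2)=1.414, Ashgrove √(5·6)=5.477, Fernley √(4·5)=4.472.
Each quota rounded against its threshold gives Pinehurst 2, Ashgrove 6, Fernley 4 (total 12).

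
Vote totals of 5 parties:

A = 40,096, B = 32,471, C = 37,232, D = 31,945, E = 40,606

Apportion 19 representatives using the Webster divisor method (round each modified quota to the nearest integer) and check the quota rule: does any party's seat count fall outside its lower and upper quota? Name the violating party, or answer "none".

Standard quotas: A 4.178, B 3.383, C 3.879, D 3.329, E 4.231.
Webster allocation: A 4, B 4, C 4, D 3, E 4.
Every allocation lies between the lower and upper quota.

none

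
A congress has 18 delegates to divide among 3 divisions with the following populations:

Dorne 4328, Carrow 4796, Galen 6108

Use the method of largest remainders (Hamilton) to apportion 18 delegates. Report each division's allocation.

Dorne 5, Carrow 6, Galen 7

Total 15232; standard divisor 15232/18 ≈ 846.222.
Standard quotas: Dorne 5.1145, Carrow 5.6675, Galen 7.2180.
Lower quotas: Dorne 5, Carrow 5, Galen 7 (sum 17, leaving 1 seat).
Remainders in descending order: Carrow 0.6675, Galen 0.2180, Dorne 0.1145.
Largest remainder: Carrow receives the extra seat.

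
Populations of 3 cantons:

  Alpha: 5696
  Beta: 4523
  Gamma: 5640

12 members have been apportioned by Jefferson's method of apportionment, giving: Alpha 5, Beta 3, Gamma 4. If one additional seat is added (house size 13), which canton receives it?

Priority for the next seat is population ÷ (current seats + 1).
Priorities: Alpha 949.333, Beta 1130.750, Gamma 1128.000.
Highest priority: Beta.

Beta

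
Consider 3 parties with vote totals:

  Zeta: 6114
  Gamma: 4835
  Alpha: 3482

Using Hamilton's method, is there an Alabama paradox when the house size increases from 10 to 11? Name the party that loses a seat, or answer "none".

At 10 seats: Zeta 4, Gamma 3, Alpha 3.
At 11 seats: Zeta 5, Gamma 4, Alpha 2.
Alpha drops from 3 to 2.

Alpha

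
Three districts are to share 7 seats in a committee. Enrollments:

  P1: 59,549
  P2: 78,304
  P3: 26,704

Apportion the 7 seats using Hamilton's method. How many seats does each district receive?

P1=3, P2=3, P3=1

The standard divisor is 164557/7 ≈ 23508.143.
Standard quotas: P1 2.5331, P2 3.3309, P3 1.1359.
Lower quotas: P1 2, P2 3, P3 1 (sum 6, leaving 1 seat).
Remainders in descending order: P1 0.5331, P2 0.3309, P3 0.1359.
The surplus seat goes to P1.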